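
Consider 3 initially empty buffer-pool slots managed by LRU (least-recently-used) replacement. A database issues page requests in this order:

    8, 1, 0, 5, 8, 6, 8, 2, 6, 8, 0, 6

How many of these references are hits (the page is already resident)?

4

8 → miss, frames [8]
1 → miss, frames [8, 1]
0 → miss, frames [8, 1, 0]
5 → miss, evict 8, frames [1, 0, 5]
8 → miss, evict 1, frames [0, 5, 8]
6 → miss, evict 0, frames [5, 8, 6]
8 → hit
2 → miss, evict 5, frames [6, 8, 2]
6 → hit
8 → hit
0 → miss, evict 2, frames [6, 8, 0]
6 → hit
Hits: 4.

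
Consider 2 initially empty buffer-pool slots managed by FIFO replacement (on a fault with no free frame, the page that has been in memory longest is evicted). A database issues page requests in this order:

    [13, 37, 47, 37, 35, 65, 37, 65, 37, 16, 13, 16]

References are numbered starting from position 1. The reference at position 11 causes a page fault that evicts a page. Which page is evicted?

37

pos 1: 13 -> miss, frames {13}
pos 2: 37 -> miss, frames {13,37}
pos 3: 47 -> miss, evict 13, frames {37,47}
pos 4: 37 -> hit
pos 5: 35 -> miss, evict 37, frames {47,35}
pos 6: 65 -> miss, evict 47, frames {35,65}
pos 7: 37 -> miss, evict 35, frames {65,37}
pos 8: 65 -> hit
pos 9: 37 -> hit
pos 10: 16 -> miss, evict 65, frames {37,16}
pos 11: 13 -> miss, evict 37, frames {16,13}
At position 11, page 37 is evicted.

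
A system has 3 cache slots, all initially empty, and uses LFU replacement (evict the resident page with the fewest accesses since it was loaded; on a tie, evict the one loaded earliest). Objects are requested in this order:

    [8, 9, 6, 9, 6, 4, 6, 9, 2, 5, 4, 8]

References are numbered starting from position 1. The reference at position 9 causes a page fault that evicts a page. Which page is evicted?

4

pos 1: 8 → fault, frames (8)
pos 2: 9 → fault, frames (8 9)
pos 3: 6 → fault, frames (8 9 6)
pos 4: 9 → hit
pos 5: 6 → hit
pos 6: 4 → fault, evict 8, frames (9 6 4)
pos 7: 6 → hit
pos 8: 9 → hit
pos 9: 2 → fault, evict 4, frames (9 6 2)
At position 9, page 4 is evicted.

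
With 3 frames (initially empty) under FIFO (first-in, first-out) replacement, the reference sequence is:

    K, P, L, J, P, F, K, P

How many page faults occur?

7

K -> miss, frames (K)
P -> miss, frames (K P)
L -> miss, frames (K P L)
J -> miss, evict K, frames (P L J)
P -> hit
F -> miss, evict P, frames (L J F)
K -> miss, evict L, frames (J F K)
P -> miss, evict J, frames (F K P)
Page faults: 7.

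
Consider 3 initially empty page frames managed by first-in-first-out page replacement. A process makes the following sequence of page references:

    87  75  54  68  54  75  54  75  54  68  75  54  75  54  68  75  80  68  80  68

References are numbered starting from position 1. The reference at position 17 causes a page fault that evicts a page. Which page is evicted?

75

pos 1: 87 → miss, frames (87)
pos 2: 75 → miss, frames (87 75)
pos 3: 54 → miss, frames (87 75 54)
pos 4: 68 → miss, evict 87, frames (75 54 68)
pos 5: 54 → hit
pos 6: 75 → hit
pos 7: 54 → hit
pos 8: 75 → hit
pos 9: 54 → hit
pos 10: 68 → hit
pos 11: 75 → hit
pos 12: 54 → hit
pos 13: 75 → hit
pos 14: 54 → hit
pos 15: 68 → hit
pos 16: 75 → hit
pos 17: 80 → miss, evict 75, frames (54 68 80)
At position 17, page 75 is evicted.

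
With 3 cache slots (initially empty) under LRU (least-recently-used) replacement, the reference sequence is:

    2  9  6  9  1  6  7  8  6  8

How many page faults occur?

6

2 → miss, frames (2)
9 → miss, frames (2 9)
6 → miss, frames (2 9 6)
9 → hit
1 → miss, evict 2, frames (6 9 1)
6 → hit
7 → miss, evict 9, frames (1 6 7)
8 → miss, evict 1, frames (6 7 8)
6 → hit
8 → hit
Page faults: 6.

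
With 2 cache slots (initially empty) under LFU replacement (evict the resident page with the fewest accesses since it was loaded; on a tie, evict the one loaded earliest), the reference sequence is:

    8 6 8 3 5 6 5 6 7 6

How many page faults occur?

8 → fault, frames [8]
6 → fault, frames [8, 6]
8 → hit
3 → fault, evict 6, frames [8, 3]
5 → fault, evict 3, frames [8, 5]
6 → fault, evict 5, frames [8, 6]
5 → fault, evict 6, frames [8, 5]
6 → fault, evict 5, frames [8, 6]
7 → fault, evict 6, frames [8, 7]
6 → fault, evict 7, frames [8, 6]
Page faults: 9.

9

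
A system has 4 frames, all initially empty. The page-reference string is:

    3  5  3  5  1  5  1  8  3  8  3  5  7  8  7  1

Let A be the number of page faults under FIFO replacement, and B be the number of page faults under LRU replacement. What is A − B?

-1

Under FIFO: F F . . F . . F . . . . F . . . → 5 faults.
Under LRU: F F . . F . . F . . . . F . . F → 6 faults.
A − B = 5 − 6 = -1.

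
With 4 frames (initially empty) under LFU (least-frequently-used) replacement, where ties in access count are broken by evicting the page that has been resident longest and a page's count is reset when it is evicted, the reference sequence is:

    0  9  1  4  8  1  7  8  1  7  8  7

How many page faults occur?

0: fault, frames {0}
9: fault, frames {0,9}
1: fault, frames {0,9,1}
4: fault, frames {0,9,1,4}
8: fault, evict 0, frames {9,1,4,8}
1: hit
7: fault, evict 9, frames {1,4,8,7}
8: hit
1: hit
7: hit
8: hit
7: hit
Page faults: 6.

6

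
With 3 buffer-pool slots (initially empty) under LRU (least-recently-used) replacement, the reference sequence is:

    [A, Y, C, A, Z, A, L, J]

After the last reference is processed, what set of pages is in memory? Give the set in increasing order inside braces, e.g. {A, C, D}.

{A, J, L}

A -> miss, frames (A)
Y -> miss, frames (A Y)
C -> miss, frames (A Y C)
A -> hit
Z -> miss, evict Y, frames (C A Z)
A -> hit
L -> miss, evict C, frames (Z A L)
J -> miss, evict Z, frames (A L J)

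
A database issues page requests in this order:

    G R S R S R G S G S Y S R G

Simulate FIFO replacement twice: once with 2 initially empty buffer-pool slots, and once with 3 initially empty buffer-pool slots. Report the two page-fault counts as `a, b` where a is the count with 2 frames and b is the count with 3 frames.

8, 5

2 frames: F F F . . . F . . . F F F F → 8 faults.
3 frames: F F F . . . . . . . F . . F → 5 faults.
5 < 8: adding a frame reduced faults, as is typical.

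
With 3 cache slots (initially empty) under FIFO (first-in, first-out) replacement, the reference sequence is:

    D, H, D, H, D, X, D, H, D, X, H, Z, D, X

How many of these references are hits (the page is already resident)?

D: fault, frames {D}
H: fault, frames {D,H}
D: hit
H: hit
D: hit
X: fault, frames {D,H,X}
D: hit
H: hit
D: hit
X: hit
H: hit
Z: fault, evict D, frames {H,X,Z}
D: fault, evict H, frames {X,Z,D}
X: hit
Hits: 9.

9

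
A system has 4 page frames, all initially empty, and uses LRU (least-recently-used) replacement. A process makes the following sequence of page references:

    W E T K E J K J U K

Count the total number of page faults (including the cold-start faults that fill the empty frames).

6

W → miss, frames {W}
E → miss, frames {W,E}
T → miss, frames {W,E,T}
K → miss, frames {W,E,T,K}
E → hit
J → miss, evict W, frames {T,K,E,J}
K → hit
J → hit
U → miss, evict T, frames {E,K,J,U}
K → hit
Page faults: 6.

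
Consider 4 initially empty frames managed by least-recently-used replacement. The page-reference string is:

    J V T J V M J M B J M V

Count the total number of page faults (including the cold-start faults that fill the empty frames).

5

J → miss, frames [J]
V → miss, frames [J, V]
T → miss, frames [J, V, T]
J → hit
V → hit
M → miss, frames [T, J, V, M]
J → hit
M → hit
B → miss, evict T, frames [V, J, M, B]
J → hit
M → hit
V → hit
Page faults: 5.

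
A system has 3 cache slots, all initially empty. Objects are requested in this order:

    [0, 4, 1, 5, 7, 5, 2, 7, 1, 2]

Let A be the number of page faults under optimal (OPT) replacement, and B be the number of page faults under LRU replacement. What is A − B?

Under OPT: F F F F F . F . . . → 6 faults.
Under LRU: F F F F F . F . F . → 7 faults.
A − B = 6 − 7 = -1.

-1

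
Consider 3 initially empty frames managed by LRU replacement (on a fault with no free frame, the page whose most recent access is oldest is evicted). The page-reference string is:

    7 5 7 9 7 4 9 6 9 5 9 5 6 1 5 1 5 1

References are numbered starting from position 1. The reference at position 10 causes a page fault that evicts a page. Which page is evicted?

pos 1: 7: fault, frames (7)
pos 2: 5: fault, frames (7 5)
pos 3: 7: hit
pos 4: 9: fault, frames (5 7 9)
pos 5: 7: hit
pos 6: 4: fault, evict 5, frames (9 7 4)
pos 7: 9: hit
pos 8: 6: fault, evict 7, frames (4 9 6)
pos 9: 9: hit
pos 10: 5: fault, evict 4, frames (6 9 5)
At position 10, page 4 is evicted.

4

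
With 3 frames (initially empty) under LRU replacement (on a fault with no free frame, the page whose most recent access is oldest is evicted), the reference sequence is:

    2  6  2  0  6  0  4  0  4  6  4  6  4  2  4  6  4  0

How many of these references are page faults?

2 → fault, frames [2]
6 → fault, frames [2, 6]
2 → hit
0 → fault, frames [6, 2, 0]
6 → hit
0 → hit
4 → fault, evict 2, frames [6, 0, 4]
0 → hit
4 → hit
6 → hit
4 → hit
6 → hit
4 → hit
2 → fault, evict 0, frames [6, 4, 2]
4 → hit
6 → hit
4 → hit
0 → fault, evict 2, frames [6, 4, 0]
Page faults: 6.

6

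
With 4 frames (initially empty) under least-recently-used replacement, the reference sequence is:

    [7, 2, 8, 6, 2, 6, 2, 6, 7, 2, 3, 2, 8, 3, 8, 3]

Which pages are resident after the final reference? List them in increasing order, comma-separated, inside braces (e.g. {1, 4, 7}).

7 → miss, frames (7)
2 → miss, frames (7 2)
8 → miss, frames (7 2 8)
6 → miss, frames (7 2 8 6)
2 → hit
6 → hit
2 → hit
6 → hit
7 → hit
2 → hit
3 → miss, evict 8, frames (6 7 2 3)
2 → hit
8 → miss, evict 6, frames (7 3 2 8)
3 → hit
8 → hit
3 → hit

{2, 3, 7, 8}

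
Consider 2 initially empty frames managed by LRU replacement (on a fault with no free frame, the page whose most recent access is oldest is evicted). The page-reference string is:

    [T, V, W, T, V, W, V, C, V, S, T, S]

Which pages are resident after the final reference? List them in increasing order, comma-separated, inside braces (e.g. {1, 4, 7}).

T: miss, frames {T}
V: miss, frames {T,V}
W: miss, evict T, frames {V,W}
T: miss, evict V, frames {W,T}
V: miss, evict W, frames {T,V}
W: miss, evict T, frames {V,W}
V: hit
C: miss, evict W, frames {V,C}
V: hit
S: miss, evict C, frames {V,S}
T: miss, evict V, frames {S,T}
S: hit

{S, T}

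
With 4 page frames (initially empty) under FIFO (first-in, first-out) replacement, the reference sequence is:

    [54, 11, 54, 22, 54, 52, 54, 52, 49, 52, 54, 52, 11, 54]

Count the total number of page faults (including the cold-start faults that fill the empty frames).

7

54 → miss, frames (54)
11 → miss, frames (54 11)
54 → hit
22 → miss, frames (54 11 22)
54 → hit
52 → miss, frames (54 11 22 52)
54 → hit
52 → hit
49 → miss, evict 54, frames (11 22 52 49)
52 → hit
54 → miss, evict 11, frames (22 52 49 54)
52 → hit
11 → miss, evict 22, frames (52 49 54 11)
54 → hit
Page faults: 7.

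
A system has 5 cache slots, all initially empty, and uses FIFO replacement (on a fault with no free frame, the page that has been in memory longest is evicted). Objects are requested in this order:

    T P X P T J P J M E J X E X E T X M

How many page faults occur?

T: fault, frames {T}
P: fault, frames {T,P}
X: fault, frames {T,P,X}
P: hit
T: hit
J: fault, frames {T,P,X,J}
P: hit
J: hit
M: fault, frames {T,P,X,J,M}
E: fault, evict T, frames {P,X,J,M,E}
J: hit
X: hit
E: hit
X: hit
E: hit
T: fault, evict P, frames {X,J,M,E,T}
X: hit
M: hit
Page faults: 7.

7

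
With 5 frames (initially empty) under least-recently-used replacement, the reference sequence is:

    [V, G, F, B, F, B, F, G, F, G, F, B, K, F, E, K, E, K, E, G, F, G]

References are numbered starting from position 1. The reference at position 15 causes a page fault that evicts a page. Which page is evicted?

pos 1: V: miss, frames {V}
pos 2: G: miss, frames {V,G}
pos 3: F: miss, frames {V,G,F}
pos 4: B: miss, frames {V,G,F,B}
pos 5: F: hit
pos 6: B: hit
pos 7: F: hit
pos 8: G: hit
pos 9: F: hit
pos 10: G: hit
pos 11: F: hit
pos 12: B: hit
pos 13: K: miss, frames {V,G,F,B,K}
pos 14: F: hit
pos 15: E: miss, evict V, frames {G,B,K,F,E}
At position 15, page V is evicted.

V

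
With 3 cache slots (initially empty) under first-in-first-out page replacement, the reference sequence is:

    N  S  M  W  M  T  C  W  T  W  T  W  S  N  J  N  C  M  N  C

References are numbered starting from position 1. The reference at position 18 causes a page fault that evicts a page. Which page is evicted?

pos 1: N → fault, frames (N)
pos 2: S → fault, frames (N S)
pos 3: M → fault, frames (N S M)
pos 4: W → fault, evict N, frames (S M W)
pos 5: M → hit
pos 6: T → fault, evict S, frames (M W T)
pos 7: C → fault, evict M, frames (W T C)
pos 8: W → hit
pos 9: T → hit
pos 10: W → hit
pos 11: T → hit
pos 12: W → hit
pos 13: S → fault, evict W, frames (T C S)
pos 14: N → fault, evict T, frames (C S N)
pos 15: J → fault, evict C, frames (S N J)
pos 16: N → hit
pos 17: C → fault, evict S, frames (N J C)
pos 18: M → fault, evict N, frames (J C M)
At position 18, page N is evicted.

N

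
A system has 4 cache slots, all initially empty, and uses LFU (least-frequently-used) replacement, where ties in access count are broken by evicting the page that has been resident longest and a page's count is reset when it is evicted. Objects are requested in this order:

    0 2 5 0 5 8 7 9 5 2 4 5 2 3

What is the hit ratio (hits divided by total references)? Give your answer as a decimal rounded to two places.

0.36

0 -> miss, frames (0)
2 -> miss, frames (0 2)
5 -> miss, frames (0 2 5)
0 -> hit
5 -> hit
8 -> miss, frames (0 2 5 8)
7 -> miss, evict 2, frames (0 5 8 7)
9 -> miss, evict 8, frames (0 5 7 9)
5 -> hit
2 -> miss, evict 7, frames (0 5 9 2)
4 -> miss, evict 9, frames (0 5 2 4)
5 -> hit
2 -> hit
3 -> miss, evict 4, frames (0 5 2 3)
Hits: 5 of 14 references → 5/14 = 0.3571.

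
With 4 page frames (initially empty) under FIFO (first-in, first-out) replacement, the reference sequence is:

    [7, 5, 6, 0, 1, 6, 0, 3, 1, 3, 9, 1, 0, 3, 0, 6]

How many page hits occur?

7: miss, frames [7]
5: miss, frames [7, 5]
6: miss, frames [7, 5, 6]
0: miss, frames [7, 5, 6, 0]
1: miss, evict 7, frames [5, 6, 0, 1]
6: hit
0: hit
3: miss, evict 5, frames [6, 0, 1, 3]
1: hit
3: hit
9: miss, evict 6, frames [0, 1, 3, 9]
1: hit
0: hit
3: hit
0: hit
6: miss, evict 0, frames [1, 3, 9, 6]
Hits: 8.

8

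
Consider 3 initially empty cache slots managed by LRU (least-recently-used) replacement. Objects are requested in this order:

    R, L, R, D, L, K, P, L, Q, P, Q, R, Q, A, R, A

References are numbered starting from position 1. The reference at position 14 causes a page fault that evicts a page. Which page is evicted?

P

pos 1: R -> miss, frames (R)
pos 2: L -> miss, frames (R L)
pos 3: R -> hit
pos 4: D -> miss, frames (L R D)
pos 5: L -> hit
pos 6: K -> miss, evict R, frames (D L K)
pos 7: P -> miss, evict D, frames (L K P)
pos 8: L -> hit
pos 9: Q -> miss, evict K, frames (P L Q)
pos 10: P -> hit
pos 11: Q -> hit
pos 12: R -> miss, evict L, frames (P Q R)
pos 13: Q -> hit
pos 14: A -> miss, evict P, frames (R Q A)
At position 14, page P is evicted.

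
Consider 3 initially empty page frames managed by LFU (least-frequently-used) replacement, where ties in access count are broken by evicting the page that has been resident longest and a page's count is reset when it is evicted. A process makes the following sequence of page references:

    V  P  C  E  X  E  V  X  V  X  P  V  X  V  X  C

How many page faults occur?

V → miss, frames {V}
P → miss, frames {V,P}
C → miss, frames {V,P,C}
E → miss, evict V, frames {P,C,E}
X → miss, evict P, frames {C,E,X}
E → hit
V → miss, evict C, frames {E,X,V}
X → hit
V → hit
X → hit
P → miss, evict E, frames {X,V,P}
V → hit
X → hit
V → hit
X → hit
C → miss, evict P, frames {X,V,C}
Page faults: 8.

8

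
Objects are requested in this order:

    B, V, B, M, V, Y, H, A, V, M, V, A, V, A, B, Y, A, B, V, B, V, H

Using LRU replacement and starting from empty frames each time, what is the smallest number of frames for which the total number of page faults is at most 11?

4

f=1: 22 faults
f=2: 16 faults
f=3: 12 faults
f=4: 10 faults
f=5: 9 faults
f=6: 6 faults
Smallest f with faults ≤ 11 is 4.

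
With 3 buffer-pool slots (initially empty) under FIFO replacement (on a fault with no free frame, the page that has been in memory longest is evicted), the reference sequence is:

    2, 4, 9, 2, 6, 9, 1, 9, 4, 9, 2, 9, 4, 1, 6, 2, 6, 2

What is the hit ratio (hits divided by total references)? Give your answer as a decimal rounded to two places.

0.44

2 → fault, frames [2]
4 → fault, frames [2, 4]
9 → fault, frames [2, 4, 9]
2 → hit
6 → fault, evict 2, frames [4, 9, 6]
9 → hit
1 → fault, evict 4, frames [9, 6, 1]
9 → hit
4 → fault, evict 9, frames [6, 1, 4]
9 → fault, evict 6, frames [1, 4, 9]
2 → fault, evict 1, frames [4, 9, 2]
9 → hit
4 → hit
1 → fault, evict 4, frames [9, 2, 1]
6 → fault, evict 9, frames [2, 1, 6]
2 → hit
6 → hit
2 → hit
Hits: 8 of 18 references → 8/18 = 0.4444.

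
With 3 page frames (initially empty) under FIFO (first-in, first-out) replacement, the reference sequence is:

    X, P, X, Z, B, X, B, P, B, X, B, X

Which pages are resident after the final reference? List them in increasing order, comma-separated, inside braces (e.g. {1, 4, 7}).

{B, P, X}

X: fault, frames (X)
P: fault, frames (X P)
X: hit
Z: fault, frames (X P Z)
B: fault, evict X, frames (P Z B)
X: fault, evict P, frames (Z B X)
B: hit
P: fault, evict Z, frames (B X P)
B: hit
X: hit
B: hit
X: hit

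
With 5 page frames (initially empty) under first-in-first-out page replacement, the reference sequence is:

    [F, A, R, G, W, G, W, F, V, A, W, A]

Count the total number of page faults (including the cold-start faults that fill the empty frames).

6

F -> fault, frames {F}
A -> fault, frames {F,A}
R -> fault, frames {F,A,R}
G -> fault, frames {F,A,R,G}
W -> fault, frames {F,A,R,G,W}
G -> hit
W -> hit
F -> hit
V -> fault, evict F, frames {A,R,G,W,V}
A -> hit
W -> hit
A -> hit
Page faults: 6.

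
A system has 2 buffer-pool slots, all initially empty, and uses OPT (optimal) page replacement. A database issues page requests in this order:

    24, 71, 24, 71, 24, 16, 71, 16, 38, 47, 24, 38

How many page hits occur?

24 -> fault, frames (24)
71 -> fault, frames (24 71)
24 -> hit
71 -> hit
24 -> hit
16 -> fault, evict 24, frames (71 16)
71 -> hit
16 -> hit
38 -> fault, evict 16, frames (71 38)
47 -> fault, evict 71, frames (38 47)
24 -> fault, evict 47, frames (38 24)
38 -> hit
Hits: 6.

6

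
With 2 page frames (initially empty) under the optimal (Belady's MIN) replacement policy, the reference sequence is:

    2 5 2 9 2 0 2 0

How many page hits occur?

2 → fault, frames {2}
5 → fault, frames {2,5}
2 → hit
9 → fault, evict 5, frames {2,9}
2 → hit
0 → fault, evict 9, frames {2,0}
2 → hit
0 → hit
Hits: 4.

4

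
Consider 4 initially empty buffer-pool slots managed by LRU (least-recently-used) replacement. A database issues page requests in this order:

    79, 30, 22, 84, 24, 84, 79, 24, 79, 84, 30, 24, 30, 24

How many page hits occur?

7

79: fault, frames (79)
30: fault, frames (79 30)
22: fault, frames (79 30 22)
84: fault, frames (79 30 22 84)
24: fault, evict 79, frames (30 22 84 24)
84: hit
79: fault, evict 30, frames (22 24 84 79)
24: hit
79: hit
84: hit
30: fault, evict 22, frames (24 79 84 30)
24: hit
30: hit
24: hit
Hits: 7.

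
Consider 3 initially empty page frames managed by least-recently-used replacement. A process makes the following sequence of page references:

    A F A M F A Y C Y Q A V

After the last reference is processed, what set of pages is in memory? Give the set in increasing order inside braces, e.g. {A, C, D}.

{A, Q, V}

A -> fault, frames {A}
F -> fault, frames {A,F}
A -> hit
M -> fault, frames {F,A,M}
F -> hit
A -> hit
Y -> fault, evict M, frames {F,A,Y}
C -> fault, evict F, frames {A,Y,C}
Y -> hit
Q -> fault, evict A, frames {C,Y,Q}
A -> fault, evict C, frames {Y,Q,A}
V -> fault, evict Y, frames {Q,A,V}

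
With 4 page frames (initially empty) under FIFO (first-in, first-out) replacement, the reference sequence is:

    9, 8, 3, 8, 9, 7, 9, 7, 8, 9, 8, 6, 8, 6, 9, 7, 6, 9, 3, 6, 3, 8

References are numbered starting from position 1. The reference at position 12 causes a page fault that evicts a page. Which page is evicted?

pos 1: 9 → fault, frames [9]
pos 2: 8 → fault, frames [9, 8]
pos 3: 3 → fault, frames [9, 8, 3]
pos 4: 8 → hit
pos 5: 9 → hit
pos 6: 7 → fault, frames [9, 8, 3, 7]
pos 7: 9 → hit
pos 8: 7 → hit
pos 9: 8 → hit
pos 10: 9 → hit
pos 11: 8 → hit
pos 12: 6 → fault, evict 9, frames [8, 3, 7, 6]
At position 12, page 9 is evicted.

9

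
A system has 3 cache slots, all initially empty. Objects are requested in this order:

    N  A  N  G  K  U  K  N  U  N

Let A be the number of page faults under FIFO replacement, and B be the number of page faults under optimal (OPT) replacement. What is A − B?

1

Under FIFO: F F . F F F . F . . → 6 faults.
Under OPT: F F . F F F . . . . → 5 faults.
A − B = 6 − 5 = 1.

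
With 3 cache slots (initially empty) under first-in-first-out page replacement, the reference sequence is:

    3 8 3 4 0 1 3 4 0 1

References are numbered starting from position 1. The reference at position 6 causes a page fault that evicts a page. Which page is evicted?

8

pos 1: 3 → fault, frames {3}
pos 2: 8 → fault, frames {3,8}
pos 3: 3 → hit
pos 4: 4 → fault, frames {3,8,4}
pos 5: 0 → fault, evict 3, frames {8,4,0}
pos 6: 1 → fault, evict 8, frames {4,0,1}
At position 6, page 8 is evicted.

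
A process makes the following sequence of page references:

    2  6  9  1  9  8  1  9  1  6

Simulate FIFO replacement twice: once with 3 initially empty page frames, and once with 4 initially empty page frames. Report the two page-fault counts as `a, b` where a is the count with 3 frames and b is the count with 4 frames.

6, 5

3 frames: F F F F . F . . . F → 6 faults.
4 frames: F F F F . F . . . . → 5 faults.
5 < 6: adding a frame reduced faults, as is typical.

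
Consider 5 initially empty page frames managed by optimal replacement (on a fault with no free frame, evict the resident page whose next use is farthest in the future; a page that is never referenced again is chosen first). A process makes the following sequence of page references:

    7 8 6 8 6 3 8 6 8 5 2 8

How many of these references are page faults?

7 → miss, frames [7]
8 → miss, frames [7, 8]
6 → miss, frames [7, 8, 6]
8 → hit
6 → hit
3 → miss, frames [7, 8, 6, 3]
8 → hit
6 → hit
8 → hit
5 → miss, frames [7, 8, 6, 3, 5]
2 → miss, evict 5, frames [7, 8, 6, 3, 2]
8 → hit
Page faults: 6.

6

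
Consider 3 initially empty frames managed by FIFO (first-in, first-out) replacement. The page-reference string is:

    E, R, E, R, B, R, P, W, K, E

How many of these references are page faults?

E → miss, frames {E}
R → miss, frames {E,R}
E → hit
R → hit
B → miss, frames {E,R,B}
R → hit
P → miss, evict E, frames {R,B,P}
W → miss, evict R, frames {B,P,W}
K → miss, evict B, frames {P,W,K}
E → miss, evict P, frames {W,K,E}
Page faults: 7.

7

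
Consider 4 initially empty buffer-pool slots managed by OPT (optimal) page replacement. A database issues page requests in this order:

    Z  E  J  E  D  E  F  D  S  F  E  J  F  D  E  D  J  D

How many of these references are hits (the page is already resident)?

11

Z: miss, frames (Z)
E: miss, frames (Z E)
J: miss, frames (Z E J)
E: hit
D: miss, frames (Z E J D)
E: hit
F: miss, evict Z, frames (E J D F)
D: hit
S: miss, evict D, frames (E J F S)
F: hit
E: hit
J: hit
F: hit
D: miss, evict S, frames (E J F D)
E: hit
D: hit
J: hit
D: hit
Hits: 11.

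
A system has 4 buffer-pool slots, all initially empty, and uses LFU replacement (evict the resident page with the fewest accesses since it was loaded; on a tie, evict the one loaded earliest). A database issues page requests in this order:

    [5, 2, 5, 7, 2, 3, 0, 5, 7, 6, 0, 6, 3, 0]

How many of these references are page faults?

5 → fault, frames {5}
2 → fault, frames {5,2}
5 → hit
7 → fault, frames {5,2,7}
2 → hit
3 → fault, frames {5,2,7,3}
0 → fault, evict 7, frames {5,2,3,0}
5 → hit
7 → fault, evict 3, frames {5,2,0,7}
6 → fault, evict 0, frames {5,2,7,6}
0 → fault, evict 7, frames {5,2,6,0}
6 → hit
3 → fault, evict 0, frames {5,2,6,3}
0 → fault, evict 3, frames {5,2,6,0}
Page faults: 10.

10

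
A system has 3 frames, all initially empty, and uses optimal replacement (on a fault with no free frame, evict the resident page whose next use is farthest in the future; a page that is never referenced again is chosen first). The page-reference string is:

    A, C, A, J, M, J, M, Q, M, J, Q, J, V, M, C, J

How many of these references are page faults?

7

A -> fault, frames (A)
C -> fault, frames (A C)
A -> hit
J -> fault, frames (A C J)
M -> fault, evict A, frames (C J M)
J -> hit
M -> hit
Q -> fault, evict C, frames (J M Q)
M -> hit
J -> hit
Q -> hit
J -> hit
V -> fault, evict Q, frames (J M V)
M -> hit
C -> fault, evict V, frames (J M C)
J -> hit
Page faults: 7.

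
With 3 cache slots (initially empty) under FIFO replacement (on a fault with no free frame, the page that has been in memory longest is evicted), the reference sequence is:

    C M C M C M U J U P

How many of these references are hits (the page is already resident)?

5

C → miss, frames {C}
M → miss, frames {C,M}
C → hit
M → hit
C → hit
M → hit
U → miss, frames {C,M,U}
J → miss, evict C, frames {M,U,J}
U → hit
P → miss, evict M, frames {U,J,P}
Hits: 5.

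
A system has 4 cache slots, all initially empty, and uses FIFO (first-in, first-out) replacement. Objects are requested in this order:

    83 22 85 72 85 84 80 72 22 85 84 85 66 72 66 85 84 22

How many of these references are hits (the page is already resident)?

6

83 → fault, frames (83)
22 → fault, frames (83 22)
85 → fault, frames (83 22 85)
72 → fault, frames (83 22 85 72)
85 → hit
84 → fault, evict 83, frames (22 85 72 84)
80 → fault, evict 22, frames (85 72 84 80)
72 → hit
22 → fault, evict 85, frames (72 84 80 22)
85 → fault, evict 72, frames (84 80 22 85)
84 → hit
85 → hit
66 → fault, evict 84, frames (80 22 85 66)
72 → fault, evict 80, frames (22 85 66 72)
66 → hit
85 → hit
84 → fault, evict 22, frames (85 66 72 84)
22 → fault, evict 85, frames (66 72 84 22)
Hits: 6.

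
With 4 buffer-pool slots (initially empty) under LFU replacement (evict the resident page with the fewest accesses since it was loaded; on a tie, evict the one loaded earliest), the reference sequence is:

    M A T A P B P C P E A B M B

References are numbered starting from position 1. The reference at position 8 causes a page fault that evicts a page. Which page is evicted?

pos 1: M: miss, frames [M]
pos 2: A: miss, frames [M, A]
pos 3: T: miss, frames [M, A, T]
pos 4: A: hit
pos 5: P: miss, frames [M, A, T, P]
pos 6: B: miss, evict M, frames [A, T, P, B]
pos 7: P: hit
pos 8: C: miss, evict T, frames [A, P, B, C]
At position 8, page T is evicted.

T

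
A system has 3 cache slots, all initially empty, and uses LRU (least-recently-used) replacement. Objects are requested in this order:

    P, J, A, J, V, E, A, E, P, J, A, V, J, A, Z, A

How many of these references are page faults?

11

P: fault, frames {P}
J: fault, frames {P,J}
A: fault, frames {P,J,A}
J: hit
V: fault, evict P, frames {A,J,V}
E: fault, evict A, frames {J,V,E}
A: fault, evict J, frames {V,E,A}
E: hit
P: fault, evict V, frames {A,E,P}
J: fault, evict A, frames {E,P,J}
A: fault, evict E, frames {P,J,A}
V: fault, evict P, frames {J,A,V}
J: hit
A: hit
Z: fault, evict V, frames {J,A,Z}
A: hit
Page faults: 11.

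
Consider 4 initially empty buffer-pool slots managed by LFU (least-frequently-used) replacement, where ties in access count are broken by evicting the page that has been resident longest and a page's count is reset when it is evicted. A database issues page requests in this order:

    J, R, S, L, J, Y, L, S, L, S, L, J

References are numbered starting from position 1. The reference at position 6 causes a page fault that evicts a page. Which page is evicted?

R

pos 1: J -> miss, frames (J)
pos 2: R -> miss, frames (J R)
pos 3: S -> miss, frames (J R S)
pos 4: L -> miss, frames (J R S L)
pos 5: J -> hit
pos 6: Y -> miss, evict R, frames (J S L Y)
At position 6, page R is evicted.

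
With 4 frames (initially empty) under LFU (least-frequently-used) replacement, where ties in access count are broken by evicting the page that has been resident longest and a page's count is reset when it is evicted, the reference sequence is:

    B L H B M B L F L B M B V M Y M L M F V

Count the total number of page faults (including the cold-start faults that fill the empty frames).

B → fault, frames [B]
L → fault, frames [B, L]
H → fault, frames [B, L, H]
B → hit
M → fault, frames [B, L, H, M]
B → hit
L → hit
F → fault, evict H, frames [B, L, M, F]
L → hit
B → hit
M → hit
B → hit
V → fault, evict F, frames [B, L, M, V]
M → hit
Y → fault, evict V, frames [B, L, M, Y]
M → hit
L → hit
M → hit
F → fault, evict Y, frames [B, L, M, F]
V → fault, evict F, frames [B, L, M, V]
Page faults: 9.

9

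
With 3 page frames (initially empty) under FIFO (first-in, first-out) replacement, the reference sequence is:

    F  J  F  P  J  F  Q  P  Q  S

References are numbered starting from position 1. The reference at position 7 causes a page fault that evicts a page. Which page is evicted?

pos 1: F -> fault, frames {F}
pos 2: J -> fault, frames {F,J}
pos 3: F -> hit
pos 4: P -> fault, frames {F,J,P}
pos 5: J -> hit
pos 6: F -> hit
pos 7: Q -> fault, evict F, frames {J,P,Q}
At position 7, page F is evicted.

F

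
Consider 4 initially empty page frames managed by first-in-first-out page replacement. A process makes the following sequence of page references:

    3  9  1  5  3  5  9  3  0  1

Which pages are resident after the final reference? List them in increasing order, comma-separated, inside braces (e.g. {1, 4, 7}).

3 → fault, frames (3)
9 → fault, frames (3 9)
1 → fault, frames (3 9 1)
5 → fault, frames (3 9 1 5)
3 → hit
5 → hit
9 → hit
3 → hit
0 → fault, evict 3, frames (9 1 5 0)
1 → hit

{0, 1, 5, 9}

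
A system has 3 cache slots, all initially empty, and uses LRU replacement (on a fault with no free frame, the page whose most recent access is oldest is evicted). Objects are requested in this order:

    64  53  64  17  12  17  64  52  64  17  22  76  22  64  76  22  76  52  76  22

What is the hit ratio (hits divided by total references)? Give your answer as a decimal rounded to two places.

64 -> fault, frames {64}
53 -> fault, frames {64,53}
64 -> hit
17 -> fault, frames {53,64,17}
12 -> fault, evict 53, frames {64,17,12}
17 -> hit
64 -> hit
52 -> fault, evict 12, frames {17,64,52}
64 -> hit
17 -> hit
22 -> fault, evict 52, frames {64,17,22}
76 -> fault, evict 64, frames {17,22,76}
22 -> hit
64 -> fault, evict 17, frames {76,22,64}
76 -> hit
22 -> hit
76 -> hit
52 -> fault, evict 64, frames {22,76,52}
76 -> hit
22 -> hit
Hits: 11 of 20 references → 11/20 = 0.5500.

0.55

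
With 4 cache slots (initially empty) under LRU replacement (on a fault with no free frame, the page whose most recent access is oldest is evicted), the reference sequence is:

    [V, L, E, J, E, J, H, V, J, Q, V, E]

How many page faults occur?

V → miss, frames {V}
L → miss, frames {V,L}
E → miss, frames {V,L,E}
J → miss, frames {V,L,E,J}
E → hit
J → hit
H → miss, evict V, frames {L,E,J,H}
V → miss, evict L, frames {E,J,H,V}
J → hit
Q → miss, evict E, frames {H,V,J,Q}
V → hit
E → miss, evict H, frames {J,Q,V,E}
Page faults: 8.

8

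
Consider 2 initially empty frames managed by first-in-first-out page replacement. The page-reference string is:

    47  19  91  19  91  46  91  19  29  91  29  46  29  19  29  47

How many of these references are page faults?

11

47: miss, frames [47]
19: miss, frames [47, 19]
91: miss, evict 47, frames [19, 91]
19: hit
91: hit
46: miss, evict 19, frames [91, 46]
91: hit
19: miss, evict 91, frames [46, 19]
29: miss, evict 46, frames [19, 29]
91: miss, evict 19, frames [29, 91]
29: hit
46: miss, evict 29, frames [91, 46]
29: miss, evict 91, frames [46, 29]
19: miss, evict 46, frames [29, 19]
29: hit
47: miss, evict 29, frames [19, 47]
Page faults: 11.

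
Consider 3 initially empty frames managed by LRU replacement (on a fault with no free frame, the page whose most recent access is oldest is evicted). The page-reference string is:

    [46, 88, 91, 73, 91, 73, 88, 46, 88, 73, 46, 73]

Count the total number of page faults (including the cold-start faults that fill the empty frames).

46: miss, frames (46)
88: miss, frames (46 88)
91: miss, frames (46 88 91)
73: miss, evict 46, frames (88 91 73)
91: hit
73: hit
88: hit
46: miss, evict 91, frames (73 88 46)
88: hit
73: hit
46: hit
73: hit
Page faults: 5.

5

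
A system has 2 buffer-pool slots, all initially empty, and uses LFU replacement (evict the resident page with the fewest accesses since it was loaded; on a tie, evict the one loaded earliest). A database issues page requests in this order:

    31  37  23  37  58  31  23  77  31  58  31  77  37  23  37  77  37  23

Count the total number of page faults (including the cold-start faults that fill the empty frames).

14

31 → miss, frames [31]
37 → miss, frames [31, 37]
23 → miss, evict 31, frames [37, 23]
37 → hit
58 → miss, evict 23, frames [37, 58]
31 → miss, evict 58, frames [37, 31]
23 → miss, evict 31, frames [37, 23]
77 → miss, evict 23, frames [37, 77]
31 → miss, evict 77, frames [37, 31]
58 → miss, evict 31, frames [37, 58]
31 → miss, evict 58, frames [37, 31]
77 → miss, evict 31, frames [37, 77]
37 → hit
23 → miss, evict 77, frames [37, 23]
37 → hit
77 → miss, evict 23, frames [37, 77]
37 → hit
23 → miss, evict 77, frames [37, 23]
Page faults: 14.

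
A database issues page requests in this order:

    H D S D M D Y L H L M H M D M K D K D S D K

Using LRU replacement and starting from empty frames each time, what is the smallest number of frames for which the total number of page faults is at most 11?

f=1: 22 faults
f=2: 14 faults
f=3: 11 faults
f=4: 11 faults
f=5: 9 faults
f=6: 8 faults
f=7: 7 faults
Smallest f with faults ≤ 11 is 3.

3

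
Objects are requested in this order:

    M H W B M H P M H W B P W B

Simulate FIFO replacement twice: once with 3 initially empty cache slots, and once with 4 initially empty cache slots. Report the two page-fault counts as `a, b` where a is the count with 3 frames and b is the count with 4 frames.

3 frames: F F F F F F F . . F F . . . → 9 faults.
4 frames: F F F F . . F F F F F F . . → 10 faults.
10 > 9: adding a frame increased faults — Belady's anomaly.

9, 10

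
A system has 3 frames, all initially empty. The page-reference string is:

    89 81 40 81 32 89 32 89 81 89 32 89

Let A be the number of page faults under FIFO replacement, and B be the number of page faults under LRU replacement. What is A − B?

Under FIFO: F F F . F F . . F . . . → 6 faults.
Under LRU: F F F . F F . . . . . . → 5 faults.
A − B = 6 − 5 = 1.

1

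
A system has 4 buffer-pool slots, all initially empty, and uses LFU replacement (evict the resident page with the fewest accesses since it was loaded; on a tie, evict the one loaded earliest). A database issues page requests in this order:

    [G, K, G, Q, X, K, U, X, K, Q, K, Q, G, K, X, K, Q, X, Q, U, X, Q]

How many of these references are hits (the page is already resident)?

15

G: fault, frames {G}
K: fault, frames {G,K}
G: hit
Q: fault, frames {G,K,Q}
X: fault, frames {G,K,Q,X}
K: hit
U: fault, evict Q, frames {G,K,X,U}
X: hit
K: hit
Q: fault, evict U, frames {G,K,X,Q}
K: hit
Q: hit
G: hit
K: hit
X: hit
K: hit
Q: hit
X: hit
Q: hit
U: fault, evict G, frames {K,X,Q,U}
X: hit
Q: hit
Hits: 15.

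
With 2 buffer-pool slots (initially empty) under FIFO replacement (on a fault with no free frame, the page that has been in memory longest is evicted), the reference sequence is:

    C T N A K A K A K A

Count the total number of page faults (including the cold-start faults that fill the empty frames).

C → fault, frames {C}
T → fault, frames {C,T}
N → fault, evict C, frames {T,N}
A → fault, evict T, frames {N,A}
K → fault, evict N, frames {A,K}
A → hit
K → hit
A → hit
K → hit
A → hit
Page faults: 5.

5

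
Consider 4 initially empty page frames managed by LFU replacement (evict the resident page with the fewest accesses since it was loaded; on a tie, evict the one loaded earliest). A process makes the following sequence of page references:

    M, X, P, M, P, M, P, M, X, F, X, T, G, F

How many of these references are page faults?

7

M -> miss, frames {M}
X -> miss, frames {M,X}
P -> miss, frames {M,X,P}
M -> hit
P -> hit
M -> hit
P -> hit
M -> hit
X -> hit
F -> miss, frames {M,X,P,F}
X -> hit
T -> miss, evict F, frames {M,X,P,T}
G -> miss, evict T, frames {M,X,P,G}
F -> miss, evict G, frames {M,X,P,F}
Page faults: 7.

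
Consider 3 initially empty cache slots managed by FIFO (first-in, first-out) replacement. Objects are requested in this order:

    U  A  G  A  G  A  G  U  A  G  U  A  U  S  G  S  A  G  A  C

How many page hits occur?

15

U -> miss, frames {U}
A -> miss, frames {U,A}
G -> miss, frames {U,A,G}
A -> hit
G -> hit
A -> hit
G -> hit
U -> hit
A -> hit
G -> hit
U -> hit
A -> hit
U -> hit
S -> miss, evict U, frames {A,G,S}
G -> hit
S -> hit
A -> hit
G -> hit
A -> hit
C -> miss, evict A, frames {G,S,C}
Hits: 15.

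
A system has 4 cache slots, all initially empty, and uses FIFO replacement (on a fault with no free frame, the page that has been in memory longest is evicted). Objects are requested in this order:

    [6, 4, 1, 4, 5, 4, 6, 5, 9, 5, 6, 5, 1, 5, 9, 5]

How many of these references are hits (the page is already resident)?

10

6: miss, frames [6]
4: miss, frames [6, 4]
1: miss, frames [6, 4, 1]
4: hit
5: miss, frames [6, 4, 1, 5]
4: hit
6: hit
5: hit
9: miss, evict 6, frames [4, 1, 5, 9]
5: hit
6: miss, evict 4, frames [1, 5, 9, 6]
5: hit
1: hit
5: hit
9: hit
5: hit
Hits: 10.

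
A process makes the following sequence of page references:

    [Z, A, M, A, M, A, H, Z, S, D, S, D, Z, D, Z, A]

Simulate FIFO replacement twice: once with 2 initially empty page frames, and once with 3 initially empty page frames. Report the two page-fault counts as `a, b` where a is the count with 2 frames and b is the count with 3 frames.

9, 8

2 frames: F F F . . . F F F F . . F . . F → 9 faults.
3 frames: F F F . . . F F F F . . . . . F → 8 faults.
8 < 9: adding a frame reduced faults, as is typical.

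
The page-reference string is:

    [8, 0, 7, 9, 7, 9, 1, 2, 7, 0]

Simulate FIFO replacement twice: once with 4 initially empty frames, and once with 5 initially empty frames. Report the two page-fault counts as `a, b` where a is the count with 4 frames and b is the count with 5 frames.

7, 6

4 frames: F F F F . . F F . F → 7 faults.
5 frames: F F F F . . F F . . → 6 faults.
6 < 7: adding a frame reduced faults, as is typical.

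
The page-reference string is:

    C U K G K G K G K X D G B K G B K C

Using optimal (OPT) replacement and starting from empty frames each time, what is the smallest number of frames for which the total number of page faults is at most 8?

f=1: 18 faults
f=2: 10 faults
f=3: 8 faults
f=4: 7 faults
f=5: 7 faults
f=6: 7 faults
f=7: 7 faults
Smallest f with faults ≤ 8 is 3.

3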